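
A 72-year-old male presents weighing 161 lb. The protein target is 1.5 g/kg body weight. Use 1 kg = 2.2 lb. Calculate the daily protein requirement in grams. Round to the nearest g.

110 g/day

Weight in kg = 161 ÷ 2.2 = 73.1818 kg.
Protein = 1.5 g/kg × 73.1818 kg = 109.7727 g/day.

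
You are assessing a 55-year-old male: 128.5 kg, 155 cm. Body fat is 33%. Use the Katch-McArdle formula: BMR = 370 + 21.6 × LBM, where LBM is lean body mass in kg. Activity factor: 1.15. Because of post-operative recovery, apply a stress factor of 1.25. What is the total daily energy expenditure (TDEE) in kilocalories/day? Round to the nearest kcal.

LBM = 128.5 × (1 − 0.33) = 86.095 kg. Katch-McArdle: BMR = 370 + 21.6 × 86.095 = 2229.652 kcal/day.
TEE = BMR × activity factor = 2229.652 × 1.15 = 2564.0998 kcal/day.
Apply stress factor: 2564.0998 × 1.25 = 3205.1248 kcal/day.

3205 kilocalories/day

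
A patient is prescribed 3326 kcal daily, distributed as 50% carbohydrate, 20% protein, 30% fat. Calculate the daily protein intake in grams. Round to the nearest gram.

166 g/day

Protein energy = 20% × 3326 = 665.2 kcal.
At 4 kcal/g: 665.2 ÷ 4 = 166.3 g.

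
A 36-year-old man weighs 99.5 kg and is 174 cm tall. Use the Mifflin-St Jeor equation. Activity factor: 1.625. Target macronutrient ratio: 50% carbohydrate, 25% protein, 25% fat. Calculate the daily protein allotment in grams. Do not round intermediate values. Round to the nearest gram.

194 g/day

Mifflin-St Jeor (male): BMR = 10(99.5) + 6.25(174) − 5(36) + 5 = 995 + 1087.5 − 180 + 5 = 1907.5 kcal/day.
TEE = 1907.5 × 1.625 = 3099.6875 kcal/day.
Protein energy = 25% × 3099.6875 = 774.9219 kcal.
Protein = 774.9219 ÷ 4 kcal/g = 193.7305 g.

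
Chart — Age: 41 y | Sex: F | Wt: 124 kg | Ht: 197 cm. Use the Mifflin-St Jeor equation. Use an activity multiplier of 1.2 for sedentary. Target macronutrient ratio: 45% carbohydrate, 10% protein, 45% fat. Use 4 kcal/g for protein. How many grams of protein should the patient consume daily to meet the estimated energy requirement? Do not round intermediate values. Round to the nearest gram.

63 g/day

Mifflin-St Jeor (female): BMR = 10(124) + 6.25(197) − 5(41) − 161 = 1240 + 1231.25 − 205 − 161 = 2105.25 kcal/day.
TEE = 2105.25 × 1.2 = 2526.3 kcal/day.
Protein energy = 10% × 2526.3 = 252.63 kcal.
Protein = 252.63 ÷ 4 kcal/g = 63.1575 g.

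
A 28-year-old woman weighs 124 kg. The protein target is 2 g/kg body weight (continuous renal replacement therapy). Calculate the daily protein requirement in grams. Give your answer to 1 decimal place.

Protein = 2 g/kg × 124 kg = 248 g/day.

248.0 g/day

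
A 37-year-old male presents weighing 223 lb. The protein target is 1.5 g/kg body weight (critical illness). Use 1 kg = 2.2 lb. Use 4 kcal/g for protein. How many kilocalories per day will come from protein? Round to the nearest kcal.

Weight in kg = 223 ÷ 2.2 = 101.3636 kg.
Protein = 1.5 g/kg × 101.3636 kg = 152.0455 g/day.
Protein energy = 152.0455 g × 4 kcal/g = 608.1818 kcal/day.

608 kcal/day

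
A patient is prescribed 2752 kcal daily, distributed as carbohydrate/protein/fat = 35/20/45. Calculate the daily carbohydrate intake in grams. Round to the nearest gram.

Carbohydrate energy = 35% × 2752 = 963.2 kcal.
At 4 kcal/g: 963.2 ÷ 4 = 240.8 g.

241 g/day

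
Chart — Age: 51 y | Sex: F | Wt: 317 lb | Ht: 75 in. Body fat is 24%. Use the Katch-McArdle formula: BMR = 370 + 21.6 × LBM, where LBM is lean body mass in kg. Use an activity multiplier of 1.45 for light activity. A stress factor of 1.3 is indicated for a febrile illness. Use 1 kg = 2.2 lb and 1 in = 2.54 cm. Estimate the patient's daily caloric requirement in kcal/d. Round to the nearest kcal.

5156 kcal/d

Convert to metric: weight = 317 ÷ 2.2 = 144.0909 kg; height = 75 × 2.54 = 190.5 cm.
LBM = 144.0909 × (1 − 0.24) = 109.5091 kg. Katch-McArdle: BMR = 370 + 21.6 × 109.5091 = 2735.3964 kcal/day.
TEE = BMR × activity factor = 2735.3964 × 1.45 = 3966.3247 kcal/day.
Apply stress factor: 3966.3247 × 1.3 = 5156.2221 kcal/day.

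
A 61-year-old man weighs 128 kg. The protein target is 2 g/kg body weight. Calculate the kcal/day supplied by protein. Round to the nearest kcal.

1024 kcal/day

Protein = 2 g/kg × 128 kg = 256 g/day.
Protein energy = 256 g × 4 kcal/g = 1024 kcal/day.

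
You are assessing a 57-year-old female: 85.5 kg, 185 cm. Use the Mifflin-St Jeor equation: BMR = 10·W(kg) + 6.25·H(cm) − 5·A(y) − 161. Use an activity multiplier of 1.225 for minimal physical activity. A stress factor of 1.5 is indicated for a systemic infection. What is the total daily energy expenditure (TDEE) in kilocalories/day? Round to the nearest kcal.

Mifflin-St Jeor (female): BMR = 10(85.5) + 6.25(185) − 5(57) − 161 = 855 + 1156.25 − 285 − 161 = 1565.25 kcal/day.
TEE = BMR × activity factor = 1565.25 × 1.225 = 1917.4313 kcal/day.
Apply stress factor: 1917.4313 × 1.5 = 2876.1469 kcal/day.

2876 kilocalories/day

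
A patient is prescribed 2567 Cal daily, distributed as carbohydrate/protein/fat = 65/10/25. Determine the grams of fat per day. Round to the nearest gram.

71 g/day

Fat energy = 25% × 2567 = 641.75 kcal.
At 9 kcal/g: 641.75 ÷ 9 = 71.3056 g.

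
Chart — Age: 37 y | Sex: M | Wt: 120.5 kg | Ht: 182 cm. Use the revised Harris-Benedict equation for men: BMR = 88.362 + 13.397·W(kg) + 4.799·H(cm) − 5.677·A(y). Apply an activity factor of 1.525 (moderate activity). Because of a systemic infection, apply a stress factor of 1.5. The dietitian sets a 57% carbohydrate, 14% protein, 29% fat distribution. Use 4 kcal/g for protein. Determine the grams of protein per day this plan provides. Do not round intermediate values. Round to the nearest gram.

Harris-Benedict: BMR = 88.362 + 13.397(120.5) + 4.799(182) − 5.677(37) = 2366.0695 kcal/day.
TEE = 2366.0695 × 1.525 = 3608.256 kcal/day.
With stress factor 1.5: 3608.256 × 1.5 = 5412.384 kcal/day.
Protein energy = 14% × 5412.384 = 757.7338 kcal.
Protein = 757.7338 ÷ 4 kcal/g = 189.4334 g.

189 g/day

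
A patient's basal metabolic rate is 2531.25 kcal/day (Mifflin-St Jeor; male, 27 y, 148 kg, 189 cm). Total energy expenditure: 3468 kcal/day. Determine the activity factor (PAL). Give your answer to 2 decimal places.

Activity factor = TEE ÷ BMR = 3468 ÷ 2531.25 = 1.37.

1.37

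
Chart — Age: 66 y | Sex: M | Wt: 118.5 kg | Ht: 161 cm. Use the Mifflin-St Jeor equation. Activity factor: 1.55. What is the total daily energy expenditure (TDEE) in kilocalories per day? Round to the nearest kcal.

Mifflin-St Jeor (male): BMR = 10(118.5) + 6.25(161) − 5(66) + 5 = 1185 + 1006.25 − 330 + 5 = 1866.25 kcal/day.
TEE = BMR × activity factor = 1866.25 × 1.55 = 2892.6875 kcal/day.

2893 kilocalories per day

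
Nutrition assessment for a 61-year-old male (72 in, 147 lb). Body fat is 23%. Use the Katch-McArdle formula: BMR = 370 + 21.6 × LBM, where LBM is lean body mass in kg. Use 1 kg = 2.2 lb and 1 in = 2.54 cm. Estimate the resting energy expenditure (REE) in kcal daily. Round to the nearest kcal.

1481 kcal daily

Convert to metric: weight = 147 ÷ 2.2 = 66.8182 kg; height = 72 × 2.54 = 182.88 cm.
LBM = 66.8182 × (1 − 0.23) = 51.45 kg. Katch-McArdle: BMR = 370 + 21.6 × 51.45 = 1481.32 kcal/day.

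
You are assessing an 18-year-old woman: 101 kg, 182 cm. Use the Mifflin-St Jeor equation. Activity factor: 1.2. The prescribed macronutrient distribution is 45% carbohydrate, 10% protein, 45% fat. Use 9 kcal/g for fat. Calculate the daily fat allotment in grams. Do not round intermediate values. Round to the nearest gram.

Mifflin-St Jeor (female): BMR = 10(101) + 6.25(182) − 5(18) − 161 = 1010 + 1137.5 − 90 − 161 = 1896.5 kcal/day.
TEE = 1896.5 × 1.2 = 2275.8 kcal/day.
Fat energy = 45% × 2275.8 = 1024.11 kcal.
Fat = 1024.11 ÷ 9 kcal/g = 113.79 g.

114 g/day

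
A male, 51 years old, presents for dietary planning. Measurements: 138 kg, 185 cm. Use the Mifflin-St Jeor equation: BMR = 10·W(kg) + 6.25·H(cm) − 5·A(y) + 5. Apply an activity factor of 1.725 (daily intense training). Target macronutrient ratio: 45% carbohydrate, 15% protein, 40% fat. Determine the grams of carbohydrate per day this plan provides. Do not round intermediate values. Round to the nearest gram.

Mifflin-St Jeor (male): BMR = 10(138) + 6.25(185) − 5(51) + 5 = 1380 + 1156.25 − 255 + 5 = 2286.25 kcal/day.
TEE = 2286.25 × 1.725 = 3943.7813 kcal/day.
Carbohydrate energy = 45% × 3943.7813 = 1774.7016 kcal.
Carbohydrate = 1774.7016 ÷ 4 kcal/g = 443.6754 g.

444 g/day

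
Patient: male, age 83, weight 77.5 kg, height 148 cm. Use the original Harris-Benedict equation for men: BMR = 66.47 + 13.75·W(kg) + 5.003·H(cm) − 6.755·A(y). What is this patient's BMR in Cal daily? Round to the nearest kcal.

Harris-Benedict: BMR = 66.47 + 13.75(77.5) + 5.003(148) − 6.755(83) = 1311.874 kcal/day.

1312 Cal daily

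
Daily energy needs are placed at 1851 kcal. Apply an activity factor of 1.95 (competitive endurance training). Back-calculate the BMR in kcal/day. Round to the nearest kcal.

BMR = TEE ÷ activity factor = 1851 ÷ 1.95 = 949.2308 kcal/day.

949 kcal/day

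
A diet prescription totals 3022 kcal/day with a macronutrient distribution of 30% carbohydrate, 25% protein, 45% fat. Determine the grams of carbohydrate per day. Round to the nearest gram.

227 g/day

Carbohydrate energy = 30% × 3022 = 906.6 kcal.
At 4 kcal/g: 906.6 ÷ 4 = 226.65 g.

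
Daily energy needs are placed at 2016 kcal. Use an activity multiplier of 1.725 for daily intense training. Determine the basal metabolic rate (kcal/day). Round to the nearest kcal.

BMR = TEE ÷ activity factor = 2016 ÷ 1.725 = 1168.6957 kcal/day.

1169 kcal/day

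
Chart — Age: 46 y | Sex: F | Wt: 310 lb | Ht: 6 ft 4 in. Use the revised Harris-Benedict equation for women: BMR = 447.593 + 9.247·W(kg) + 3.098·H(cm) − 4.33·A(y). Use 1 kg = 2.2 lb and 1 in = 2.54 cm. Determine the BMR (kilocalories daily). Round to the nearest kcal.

Convert to metric: weight = 310 ÷ 2.2 = 140.9091 kg; height = (6×12 + 4) × 2.54 = 76 × 2.54 = 193.04 cm.
Harris-Benedict: BMR = 447.593 + 9.247(140.9091) + 3.098(193.04) − 4.33(46) = 2149.4373 kcal/day.

2149 kilocalories daily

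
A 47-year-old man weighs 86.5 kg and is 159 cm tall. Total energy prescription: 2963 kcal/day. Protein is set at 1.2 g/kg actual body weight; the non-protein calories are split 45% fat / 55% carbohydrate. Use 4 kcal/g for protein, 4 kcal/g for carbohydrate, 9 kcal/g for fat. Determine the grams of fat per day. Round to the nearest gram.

Protein = 1.2 × 86.5 = 103.8 g → 103.8 × 4 = 415.2 kcal.
Non-protein calories = 2963 − 415.2 = 2547.8 kcal.
Fat: 45% × 2547.8 = 1146.51 kcal; carbohydrate: 1401.29 kcal.
Fat: 1146.51 kcal ÷ 9 kcal/g = 127.39 g.

127 g/day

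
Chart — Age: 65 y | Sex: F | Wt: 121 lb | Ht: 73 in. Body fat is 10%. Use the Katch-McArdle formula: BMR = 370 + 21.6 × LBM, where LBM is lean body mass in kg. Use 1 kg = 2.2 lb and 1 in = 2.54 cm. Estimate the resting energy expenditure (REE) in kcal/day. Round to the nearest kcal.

1439 kcal/day

Convert to metric: weight = 121 ÷ 2.2 = 55 kg; height = 73 × 2.54 = 185.42 cm.
LBM = 55 × (1 − 0.1) = 49.5 kg. Katch-McArdle: BMR = 370 + 21.6 × 49.5 = 1439.2 kcal/day.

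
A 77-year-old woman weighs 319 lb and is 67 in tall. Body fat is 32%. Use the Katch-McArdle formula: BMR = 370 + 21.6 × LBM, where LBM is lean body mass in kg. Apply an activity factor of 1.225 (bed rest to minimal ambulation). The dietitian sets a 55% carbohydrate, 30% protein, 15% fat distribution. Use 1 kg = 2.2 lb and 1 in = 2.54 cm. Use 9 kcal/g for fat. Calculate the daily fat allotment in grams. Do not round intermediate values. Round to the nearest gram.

Convert to metric: weight = 319 ÷ 2.2 = 145 kg; height = 67 × 2.54 = 170.18 cm.
LBM = 145 × (1 − 0.32) = 98.6 kg. Katch-McArdle: BMR = 370 + 21.6 × 98.6 = 2499.76 kcal/day.
TEE = 2499.76 × 1.225 = 3062.206 kcal/day.
Fat energy = 15% × 3062.206 = 459.3309 kcal.
Fat = 459.3309 ÷ 9 kcal/g = 51.0368 g.

51 g/day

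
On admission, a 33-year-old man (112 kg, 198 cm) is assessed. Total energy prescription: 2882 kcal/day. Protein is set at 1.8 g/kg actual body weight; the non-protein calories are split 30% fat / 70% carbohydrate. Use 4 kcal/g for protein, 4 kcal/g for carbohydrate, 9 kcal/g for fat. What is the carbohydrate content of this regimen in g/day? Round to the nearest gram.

363 g/day

Protein = 1.8 × 112 = 201.6 g → 201.6 × 4 = 806.4 kcal.
Non-protein calories = 2882 − 806.4 = 2075.6 kcal.
Fat: 30% × 2075.6 = 622.68 kcal; carbohydrate: 1452.92 kcal.
Carbohydrate: 1452.92 kcal ÷ 4 kcal/g = 363.23 g.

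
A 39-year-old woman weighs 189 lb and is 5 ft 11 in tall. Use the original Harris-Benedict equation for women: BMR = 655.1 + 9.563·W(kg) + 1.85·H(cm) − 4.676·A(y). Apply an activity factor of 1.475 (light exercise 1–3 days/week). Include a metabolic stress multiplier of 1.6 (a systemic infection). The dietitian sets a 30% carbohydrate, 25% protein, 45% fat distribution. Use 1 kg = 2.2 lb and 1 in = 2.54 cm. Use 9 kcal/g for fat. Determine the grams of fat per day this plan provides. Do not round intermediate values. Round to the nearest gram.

Convert to metric: weight = 189 ÷ 2.2 = 85.9091 kg; height = (5×12 + 11) × 2.54 = 71 × 2.54 = 180.34 cm.
Harris-Benedict: BMR = 655.1 + 9.563(85.9091) + 1.85(180.34) − 4.676(39) = 1627.9136 kcal/day.
TEE = 1627.9136 × 1.475 = 2401.1726 kcal/day.
With stress factor 1.6: 2401.1726 × 1.6 = 3841.8762 kcal/day.
Fat energy = 45% × 3841.8762 = 1728.8443 kcal.
Fat = 1728.8443 ÷ 9 kcal/g = 192.0938 g.

192 g/day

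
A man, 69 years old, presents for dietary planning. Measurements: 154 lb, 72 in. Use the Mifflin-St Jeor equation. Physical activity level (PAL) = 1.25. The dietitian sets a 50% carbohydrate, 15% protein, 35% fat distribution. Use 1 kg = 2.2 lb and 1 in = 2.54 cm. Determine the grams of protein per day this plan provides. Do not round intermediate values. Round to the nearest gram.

Convert to metric: weight = 154 ÷ 2.2 = 70 kg; height = 72 × 2.54 = 182.88 cm.
Mifflin-St Jeor (male): BMR = 10(70) + 6.25(182.88) − 5(69) + 5 = 700 + 1143 − 345 + 5 = 1503 kcal/day.
TEE = 1503 × 1.25 = 1878.75 kcal/day.
Protein energy = 15% × 1878.75 = 281.8125 kcal.
Protein = 281.8125 ÷ 4 kcal/g = 70.4531 g.

70 g/day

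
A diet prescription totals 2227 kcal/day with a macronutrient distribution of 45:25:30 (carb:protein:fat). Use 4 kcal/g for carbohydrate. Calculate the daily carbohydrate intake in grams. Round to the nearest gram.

251 g/day

Carbohydrate energy = 45% × 2227 = 1002.15 kcal.
At 4 kcal/g: 1002.15 ÷ 4 = 250.5375 g.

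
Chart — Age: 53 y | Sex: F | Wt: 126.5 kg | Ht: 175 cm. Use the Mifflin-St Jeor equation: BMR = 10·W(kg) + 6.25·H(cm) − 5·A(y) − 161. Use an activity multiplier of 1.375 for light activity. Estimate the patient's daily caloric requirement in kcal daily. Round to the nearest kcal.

Mifflin-St Jeor (female): BMR = 10(126.5) + 6.25(175) − 5(53) − 161 = 1265 + 1093.75 − 265 − 161 = 1932.75 kcal/day.
TEE = BMR × activity factor = 1932.75 × 1.375 = 2657.5313 kcal/day.

2658 kcal daily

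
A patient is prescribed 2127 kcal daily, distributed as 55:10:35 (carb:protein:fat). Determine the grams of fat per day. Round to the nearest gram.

83 g/day

Fat energy = 35% × 2127 = 744.45 kcal.
At 9 kcal/g: 744.45 ÷ 9 = 82.7167 g.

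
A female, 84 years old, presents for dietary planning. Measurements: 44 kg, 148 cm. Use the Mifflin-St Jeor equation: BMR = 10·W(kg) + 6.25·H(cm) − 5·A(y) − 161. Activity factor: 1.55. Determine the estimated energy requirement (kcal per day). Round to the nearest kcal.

1215 kcal per day

Mifflin-St Jeor (female): BMR = 10(44) + 6.25(148) − 5(84) − 161 = 440 + 925 − 420 − 161 = 784 kcal/day.
TEE = BMR × activity factor = 784 × 1.55 = 1215.2 kcal/day.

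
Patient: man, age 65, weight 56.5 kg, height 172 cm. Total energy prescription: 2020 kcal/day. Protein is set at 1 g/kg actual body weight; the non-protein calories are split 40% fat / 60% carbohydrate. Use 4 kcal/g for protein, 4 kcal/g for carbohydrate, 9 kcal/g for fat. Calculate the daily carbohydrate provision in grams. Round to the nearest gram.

Protein = 1 × 56.5 = 56.5 g → 56.5 × 4 = 226 kcal.
Non-protein calories = 2020 − 226 = 1794 kcal.
Fat: 40% × 1794 = 717.6 kcal; carbohydrate: 1076.4 kcal.
Carbohydrate: 1076.4 kcal ÷ 4 kcal/g = 269.1 g.

269 g/day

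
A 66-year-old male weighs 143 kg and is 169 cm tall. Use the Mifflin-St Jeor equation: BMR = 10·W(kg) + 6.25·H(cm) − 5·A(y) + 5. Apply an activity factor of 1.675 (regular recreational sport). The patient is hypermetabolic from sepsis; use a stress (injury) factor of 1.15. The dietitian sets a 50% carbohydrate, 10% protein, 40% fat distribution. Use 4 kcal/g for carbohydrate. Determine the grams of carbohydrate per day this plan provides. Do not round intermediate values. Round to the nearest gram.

Mifflin-St Jeor (male): BMR = 10(143) + 6.25(169) − 5(66) + 5 = 1430 + 1056.25 − 330 + 5 = 2161.25 kcal/day.
TEE = 2161.25 × 1.675 = 3620.0938 kcal/day.
With stress factor 1.15: 3620.0938 × 1.15 = 4163.1078 kcal/day.
Carbohydrate energy = 50% × 4163.1078 = 2081.5539 kcal.
Carbohydrate = 2081.5539 ÷ 4 kcal/g = 520.3885 g.

520 g/day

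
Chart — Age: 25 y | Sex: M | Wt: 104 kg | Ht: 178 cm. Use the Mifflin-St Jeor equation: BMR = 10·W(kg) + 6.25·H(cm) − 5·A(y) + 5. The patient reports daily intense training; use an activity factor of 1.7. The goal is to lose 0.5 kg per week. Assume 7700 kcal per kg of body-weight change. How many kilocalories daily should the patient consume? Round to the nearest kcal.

2905 kilocalories daily

Mifflin-St Jeor (male): BMR = 10(104) + 6.25(178) − 5(25) + 5 = 1040 + 1112.5 − 125 + 5 = 2032.5 kcal/day.
TEE = 2032.5 × 1.7 = 3455.25 kcal/day.
Required daily deficit = 0.5 × 7700 ÷ 7 = 550 kcal/day.
Target intake = 3455.25 − 550 = 2905.25 kcal/day.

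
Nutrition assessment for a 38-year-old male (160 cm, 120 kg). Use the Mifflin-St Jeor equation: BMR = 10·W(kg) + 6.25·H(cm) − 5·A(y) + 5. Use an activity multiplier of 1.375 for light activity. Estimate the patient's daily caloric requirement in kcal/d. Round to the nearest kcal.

Mifflin-St Jeor (male): BMR = 10(120) + 6.25(160) − 5(38) + 5 = 1200 + 1000 − 190 + 5 = 2015 kcal/day.
TEE = BMR × activity factor = 2015 × 1.375 = 2770.625 kcal/day.

2771 kcal/d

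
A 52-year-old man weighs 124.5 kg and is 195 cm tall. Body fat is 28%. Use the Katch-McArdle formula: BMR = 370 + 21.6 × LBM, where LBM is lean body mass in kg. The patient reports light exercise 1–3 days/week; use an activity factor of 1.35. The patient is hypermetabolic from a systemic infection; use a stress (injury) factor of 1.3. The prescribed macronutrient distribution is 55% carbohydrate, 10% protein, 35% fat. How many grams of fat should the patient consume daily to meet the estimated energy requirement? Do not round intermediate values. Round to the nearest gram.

157 g/day

LBM = 124.5 × (1 − 0.28) = 89.64 kg. Katch-McArdle: BMR = 370 + 21.6 × 89.64 = 2306.224 kcal/day.
TEE = 2306.224 × 1.35 = 3113.4024 kcal/day.
With stress factor 1.3: 3113.4024 × 1.3 = 4047.4231 kcal/day.
Fat energy = 35% × 4047.4231 = 1416.5981 kcal.
Fat = 1416.5981 ÷ 9 kcal/g = 157.3998 g.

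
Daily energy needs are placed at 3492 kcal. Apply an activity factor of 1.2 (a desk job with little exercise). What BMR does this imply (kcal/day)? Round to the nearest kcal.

BMR = TEE ÷ activity factor = 3492 ÷ 1.2 = 2910 kcal/day.

2910 kcal/day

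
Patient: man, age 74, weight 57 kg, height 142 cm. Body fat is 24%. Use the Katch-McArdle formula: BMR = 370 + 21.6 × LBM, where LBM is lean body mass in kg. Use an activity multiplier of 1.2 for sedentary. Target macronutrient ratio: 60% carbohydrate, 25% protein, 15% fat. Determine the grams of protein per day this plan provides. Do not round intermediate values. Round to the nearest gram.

98 g/day

LBM = 57 × (1 − 0.24) = 43.32 kg. Katch-McArdle: BMR = 370 + 21.6 × 43.32 = 1305.712 kcal/day.
TEE = 1305.712 × 1.2 = 1566.8544 kcal/day.
Protein energy = 25% × 1566.8544 = 391.7136 kcal.
Protein = 391.7136 ÷ 4 kcal/g = 97.9284 g.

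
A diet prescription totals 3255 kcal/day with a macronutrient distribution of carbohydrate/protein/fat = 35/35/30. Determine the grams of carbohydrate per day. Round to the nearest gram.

Carbohydrate energy = 35% × 3255 = 1139.25 kcal.
At 4 kcal/g: 1139.25 ÷ 4 = 284.8125 g.

285 g/day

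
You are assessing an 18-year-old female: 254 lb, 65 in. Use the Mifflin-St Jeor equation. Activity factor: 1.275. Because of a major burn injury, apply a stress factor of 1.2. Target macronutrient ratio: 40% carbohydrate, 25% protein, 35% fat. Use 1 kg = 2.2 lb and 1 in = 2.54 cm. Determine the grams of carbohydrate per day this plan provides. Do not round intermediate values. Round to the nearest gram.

Convert to metric: weight = 254 ÷ 2.2 = 115.4545 kg; height = 65 × 2.54 = 165.1 cm.
Mifflin-St Jeor (female): BMR = 10(115.4545) + 6.25(165.1) − 5(18) − 161 = 1154.5455 + 1031.875 − 90 − 161 = 1935.4205 kcal/day.
TEE = 1935.4205 × 1.275 = 2467.6611 kcal/day.
With stress factor 1.2: 2467.6611 × 1.2 = 2961.1933 kcal/day.
Carbohydrate energy = 40% × 2961.1933 = 1184.4773 kcal.
Carbohydrate = 1184.4773 ÷ 4 kcal/g = 296.1193 g.

296 g/day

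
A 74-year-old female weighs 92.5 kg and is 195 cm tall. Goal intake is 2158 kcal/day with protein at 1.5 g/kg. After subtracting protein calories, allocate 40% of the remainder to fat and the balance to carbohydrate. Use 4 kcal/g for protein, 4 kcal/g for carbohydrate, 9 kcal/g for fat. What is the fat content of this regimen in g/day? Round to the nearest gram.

71 g/day

Protein = 1.5 × 92.5 = 138.75 g → 138.75 × 4 = 555 kcal.
Non-protein calories = 2158 − 555 = 1603 kcal.
Fat: 40% × 1603 = 641.2 kcal; carbohydrate: 961.8 kcal.
Fat: 641.2 kcal ÷ 9 kcal/g = 71.2444 g.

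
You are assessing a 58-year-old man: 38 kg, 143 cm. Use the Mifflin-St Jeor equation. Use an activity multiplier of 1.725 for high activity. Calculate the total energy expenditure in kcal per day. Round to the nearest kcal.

1706 kcal per day

Mifflin-St Jeor (male): BMR = 10(38) + 6.25(143) − 5(58) + 5 = 380 + 893.75 − 290 + 5 = 988.75 kcal/day.
TEE = BMR × activity factor = 988.75 × 1.725 = 1705.5938 kcal/day.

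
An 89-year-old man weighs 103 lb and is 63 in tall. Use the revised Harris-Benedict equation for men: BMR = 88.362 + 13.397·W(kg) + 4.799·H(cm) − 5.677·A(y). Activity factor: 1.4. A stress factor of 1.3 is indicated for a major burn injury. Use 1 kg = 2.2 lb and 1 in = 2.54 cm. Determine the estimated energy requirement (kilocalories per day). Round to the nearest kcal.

Convert to metric: weight = 103 ÷ 2.2 = 46.8182 kg; height = 63 × 2.54 = 160.02 cm.
Harris-Benedict: BMR = 88.362 + 13.397(46.8182) + 4.799(160.02) − 5.677(89) = 978.2682 kcal/day.
TEE = BMR × activity factor = 978.2682 × 1.4 = 1369.5754 kcal/day.
Apply stress factor: 1369.5754 × 1.3 = 1780.4481 kcal/day.

1780 kilocalories per day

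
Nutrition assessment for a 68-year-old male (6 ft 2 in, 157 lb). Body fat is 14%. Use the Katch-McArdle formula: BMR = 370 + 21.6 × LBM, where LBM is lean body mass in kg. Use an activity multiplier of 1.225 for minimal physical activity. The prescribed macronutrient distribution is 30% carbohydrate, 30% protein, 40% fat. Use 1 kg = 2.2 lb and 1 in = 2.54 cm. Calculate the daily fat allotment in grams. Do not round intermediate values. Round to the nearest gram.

Convert to metric: weight = 157 ÷ 2.2 = 71.3636 kg; height = (6×12 + 2) × 2.54 = 74 × 2.54 = 187.96 cm.
LBM = 71.3636 × (1 − 0.14) = 61.3727 kg. Katch-McArdle: BMR = 370 + 21.6 × 61.3727 = 1695.6509 kcal/day.
TEE = 1695.6509 × 1.225 = 2077.1724 kcal/day.
Fat energy = 40% × 2077.1724 = 830.8689 kcal.
Fat = 830.8689 ÷ 9 kcal/g = 92.3188 g.

92 g/day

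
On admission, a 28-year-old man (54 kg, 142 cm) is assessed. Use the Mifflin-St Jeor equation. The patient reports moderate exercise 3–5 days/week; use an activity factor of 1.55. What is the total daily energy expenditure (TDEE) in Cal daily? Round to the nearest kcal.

2003 Cal daily

Mifflin-St Jeor (male): BMR = 10(54) + 6.25(142) − 5(28) + 5 = 540 + 887.5 − 140 + 5 = 1292.5 kcal/day.
TEE = BMR × activity factor = 1292.5 × 1.55 = 2003.375 kcal/day.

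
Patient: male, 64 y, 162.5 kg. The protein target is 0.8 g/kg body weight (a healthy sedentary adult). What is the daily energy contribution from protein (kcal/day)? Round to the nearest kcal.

Protein = 0.8 g/kg × 162.5 kg = 130 g/day.
Protein energy = 130 g × 4 kcal/g = 520 kcal/day.

520 kcal/day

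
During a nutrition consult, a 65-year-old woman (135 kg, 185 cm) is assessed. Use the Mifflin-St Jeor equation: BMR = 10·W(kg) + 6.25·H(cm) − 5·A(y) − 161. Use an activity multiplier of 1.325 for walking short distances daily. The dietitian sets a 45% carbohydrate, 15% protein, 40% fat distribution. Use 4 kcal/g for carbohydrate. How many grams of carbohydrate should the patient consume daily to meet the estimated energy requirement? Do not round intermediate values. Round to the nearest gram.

301 g/day

Mifflin-St Jeor (female): BMR = 10(135) + 6.25(185) − 5(65) − 161 = 1350 + 1156.25 − 325 − 161 = 2020.25 kcal/day.
TEE = 2020.25 × 1.325 = 2676.8313 kcal/day.
Carbohydrate energy = 45% × 2676.8313 = 1204.5741 kcal.
Carbohydrate = 1204.5741 ÷ 4 kcal/g = 301.1435 g.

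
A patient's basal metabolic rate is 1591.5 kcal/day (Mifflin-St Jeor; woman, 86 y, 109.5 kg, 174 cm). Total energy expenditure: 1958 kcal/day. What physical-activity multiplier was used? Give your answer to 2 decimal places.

1.23

Activity factor = TEE ÷ BMR = 1958 ÷ 1591.5 = 1.23.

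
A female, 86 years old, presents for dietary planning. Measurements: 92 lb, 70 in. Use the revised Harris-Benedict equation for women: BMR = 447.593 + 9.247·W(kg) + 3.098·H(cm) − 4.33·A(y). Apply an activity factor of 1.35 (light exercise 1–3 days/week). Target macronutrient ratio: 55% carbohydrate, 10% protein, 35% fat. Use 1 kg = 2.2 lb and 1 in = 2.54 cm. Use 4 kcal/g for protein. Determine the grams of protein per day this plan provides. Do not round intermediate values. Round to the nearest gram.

Convert to metric: weight = 92 ÷ 2.2 = 41.8182 kg; height = 70 × 2.54 = 177.8 cm.
Harris-Benedict: BMR = 447.593 + 9.247(41.8182) + 3.098(177.8) − 4.33(86) = 1012.7301 kcal/day.
TEE = 1012.7301 × 1.35 = 1367.1857 kcal/day.
Protein energy = 10% × 1367.1857 = 136.7186 kcal.
Protein = 136.7186 ÷ 4 kcal/g = 34.1796 g.

34 g/day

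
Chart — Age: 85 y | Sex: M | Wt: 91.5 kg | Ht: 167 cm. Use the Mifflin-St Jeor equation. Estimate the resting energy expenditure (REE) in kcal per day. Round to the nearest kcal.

1539 kcal per day

Mifflin-St Jeor (male): BMR = 10(91.5) + 6.25(167) − 5(85) + 5 = 915 + 1043.75 − 425 + 5 = 1538.75 kcal/day.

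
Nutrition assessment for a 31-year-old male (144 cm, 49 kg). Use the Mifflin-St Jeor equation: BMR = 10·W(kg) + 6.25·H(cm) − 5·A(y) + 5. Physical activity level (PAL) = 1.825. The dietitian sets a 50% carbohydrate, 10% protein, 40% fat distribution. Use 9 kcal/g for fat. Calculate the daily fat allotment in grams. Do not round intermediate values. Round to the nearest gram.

Mifflin-St Jeor (male): BMR = 10(49) + 6.25(144) − 5(31) + 5 = 490 + 900 − 155 + 5 = 1240 kcal/day.
TEE = 1240 × 1.825 = 2263 kcal/day.
Fat energy = 40% × 2263 = 905.2 kcal.
Fat = 905.2 ÷ 9 kcal/g = 100.5778 g.

101 g/day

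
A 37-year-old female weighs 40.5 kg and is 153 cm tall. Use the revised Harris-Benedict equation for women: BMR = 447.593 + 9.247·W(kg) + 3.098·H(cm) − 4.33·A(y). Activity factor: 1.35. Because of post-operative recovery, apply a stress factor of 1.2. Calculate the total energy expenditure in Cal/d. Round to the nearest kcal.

Harris-Benedict: BMR = 447.593 + 9.247(40.5) + 3.098(153) − 4.33(37) = 1135.8805 kcal/day.
TEE = BMR × activity factor = 1135.8805 × 1.35 = 1533.4387 kcal/day.
Apply stress factor: 1533.4387 × 1.2 = 1840.1264 kcal/day.

1840 Cal/d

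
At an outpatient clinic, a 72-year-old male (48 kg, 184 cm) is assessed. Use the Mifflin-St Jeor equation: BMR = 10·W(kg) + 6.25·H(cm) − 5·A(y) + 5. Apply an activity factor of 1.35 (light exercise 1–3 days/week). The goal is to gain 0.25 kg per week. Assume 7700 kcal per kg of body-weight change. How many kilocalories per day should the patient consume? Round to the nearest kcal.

Mifflin-St Jeor (male): BMR = 10(48) + 6.25(184) − 5(72) + 5 = 480 + 1150 − 360 + 5 = 1275 kcal/day.
TEE = 1275 × 1.35 = 1721.25 kcal/day.
Required daily surplus = 0.25 × 7700 ÷ 7 = 275 kcal/day.
Target intake = 1721.25 + 275 = 1996.25 kcal/day.

1996 kilocalories per day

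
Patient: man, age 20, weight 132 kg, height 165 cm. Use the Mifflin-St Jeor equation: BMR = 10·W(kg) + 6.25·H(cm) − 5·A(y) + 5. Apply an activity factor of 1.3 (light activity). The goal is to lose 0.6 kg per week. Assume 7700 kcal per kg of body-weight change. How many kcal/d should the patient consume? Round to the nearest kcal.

2273 kcal/d

Mifflin-St Jeor (male): BMR = 10(132) + 6.25(165) − 5(20) + 5 = 1320 + 1031.25 − 100 + 5 = 2256.25 kcal/day.
TEE = 2256.25 × 1.3 = 2933.125 kcal/day.
Required daily deficit = 0.6 × 7700 ÷ 7 = 660 kcal/day.
Target intake = 2933.125 − 660 = 2273.125 kcal/day.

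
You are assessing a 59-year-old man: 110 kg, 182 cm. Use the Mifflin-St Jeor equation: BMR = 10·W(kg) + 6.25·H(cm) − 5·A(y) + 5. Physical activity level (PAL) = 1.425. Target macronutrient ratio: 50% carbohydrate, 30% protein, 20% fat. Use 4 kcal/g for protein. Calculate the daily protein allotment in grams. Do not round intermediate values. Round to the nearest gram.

Mifflin-St Jeor (male): BMR = 10(110) + 6.25(182) − 5(59) + 5 = 1100 + 1137.5 − 295 + 5 = 1947.5 kcal/day.
TEE = 1947.5 × 1.425 = 2775.1875 kcal/day.
Protein energy = 30% × 2775.1875 = 832.5563 kcal.
Protein = 832.5563 ÷ 4 kcal/g = 208.1391 g.

208 g/day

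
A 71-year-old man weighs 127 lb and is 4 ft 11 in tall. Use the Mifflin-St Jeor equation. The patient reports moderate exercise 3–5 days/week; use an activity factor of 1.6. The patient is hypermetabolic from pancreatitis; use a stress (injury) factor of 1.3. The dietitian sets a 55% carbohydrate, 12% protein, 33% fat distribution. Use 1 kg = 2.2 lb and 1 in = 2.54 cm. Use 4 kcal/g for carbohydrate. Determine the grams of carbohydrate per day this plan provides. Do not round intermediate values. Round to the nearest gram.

Convert to metric: weight = 127 ÷ 2.2 = 57.7273 kg; height = (4×12 + 11) × 2.54 = 59 × 2.54 = 149.86 cm.
Mifflin-St Jeor (male): BMR = 10(57.7273) + 6.25(149.86) − 5(71) + 5 = 577.2727 + 936.625 − 355 + 5 = 1163.8977 kcal/day.
TEE = 1163.8977 × 1.6 = 1862.2364 kcal/day.
With stress factor 1.3: 1862.2364 × 1.3 = 2420.9073 kcal/day.
Carbohydrate energy = 55% × 2420.9073 = 1331.499 kcal.
Carbohydrate = 1331.499 ÷ 4 kcal/g = 332.8748 g.

333 g/day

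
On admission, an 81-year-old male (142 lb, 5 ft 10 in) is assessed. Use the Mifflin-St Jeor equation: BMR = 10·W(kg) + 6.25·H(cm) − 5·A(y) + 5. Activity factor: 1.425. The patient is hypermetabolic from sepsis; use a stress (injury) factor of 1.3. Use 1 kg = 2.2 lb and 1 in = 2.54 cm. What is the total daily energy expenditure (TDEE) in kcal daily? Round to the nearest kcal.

Convert to metric: weight = 142 ÷ 2.2 = 64.5455 kg; height = (5×12 + 10) × 2.54 = 70 × 2.54 = 177.8 cm.
Mifflin-St Jeor (male): BMR = 10(64.5455) + 6.25(177.8) − 5(81) + 5 = 645.4545 + 1111.25 − 405 + 5 = 1356.7045 kcal/day.
TEE = BMR × activity factor = 1356.7045 × 1.425 = 1933.304 kcal/day.
Apply stress factor: 1933.304 × 1.3 = 2513.2952 kcal/day.

2513 kcal daily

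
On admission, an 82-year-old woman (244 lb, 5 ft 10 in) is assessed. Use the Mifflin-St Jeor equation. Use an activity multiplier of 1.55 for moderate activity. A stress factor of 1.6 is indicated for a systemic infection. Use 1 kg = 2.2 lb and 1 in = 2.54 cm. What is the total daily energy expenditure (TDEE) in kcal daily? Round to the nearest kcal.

Convert to metric: weight = 244 ÷ 2.2 = 110.9091 kg; height = (5×12 + 10) × 2.54 = 70 × 2.54 = 177.8 cm.
Mifflin-St Jeor (female): BMR = 10(110.9091) + 6.25(177.8) − 5(82) − 161 = 1109.0909 + 1111.25 − 410 − 161 = 1649.3409 kcal/day.
TEE = BMR × activity factor = 1649.3409 × 1.55 = 2556.4784 kcal/day.
Apply stress factor: 2556.4784 × 1.6 = 4090.3655 kcal/day.

4090 kcal daily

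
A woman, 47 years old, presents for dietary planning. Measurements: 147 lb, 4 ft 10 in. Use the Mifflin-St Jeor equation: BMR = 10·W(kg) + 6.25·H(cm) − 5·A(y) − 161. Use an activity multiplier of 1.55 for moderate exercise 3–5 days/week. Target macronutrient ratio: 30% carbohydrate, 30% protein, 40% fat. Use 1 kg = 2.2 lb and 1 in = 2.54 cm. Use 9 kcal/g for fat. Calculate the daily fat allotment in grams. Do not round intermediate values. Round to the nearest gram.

82 g/day

Convert to metric: weight = 147 ÷ 2.2 = 66.8182 kg; height = (4×12 + 10) × 2.54 = 58 × 2.54 = 147.32 cm.
Mifflin-St Jeor (female): BMR = 10(66.8182) + 6.25(147.32) − 5(47) − 161 = 668.1818 + 920.75 − 235 − 161 = 1192.9318 kcal/day.
TEE = 1192.9318 × 1.55 = 1849.0443 kcal/day.
Fat energy = 40% × 1849.0443 = 739.6177 kcal.
Fat = 739.6177 ÷ 9 kcal/g = 82.1797 g.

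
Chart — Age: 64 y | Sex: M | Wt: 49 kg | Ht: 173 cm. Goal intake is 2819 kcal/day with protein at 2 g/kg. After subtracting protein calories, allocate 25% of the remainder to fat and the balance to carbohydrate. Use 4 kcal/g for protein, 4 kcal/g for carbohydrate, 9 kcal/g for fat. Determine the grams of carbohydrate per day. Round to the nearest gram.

Protein = 2 × 49 = 98 g → 98 × 4 = 392 kcal.
Non-protein calories = 2819 − 392 = 2427 kcal.
Fat: 25% × 2427 = 606.75 kcal; carbohydrate: 1820.25 kcal.
Carbohydrate: 1820.25 kcal ÷ 4 kcal/g = 455.0625 g.

455 g/day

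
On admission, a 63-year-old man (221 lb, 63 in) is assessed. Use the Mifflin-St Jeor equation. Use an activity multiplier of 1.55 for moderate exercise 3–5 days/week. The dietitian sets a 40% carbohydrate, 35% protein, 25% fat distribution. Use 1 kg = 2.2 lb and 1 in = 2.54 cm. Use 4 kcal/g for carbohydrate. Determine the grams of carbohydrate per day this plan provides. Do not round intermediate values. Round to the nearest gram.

263 g/day

Convert to metric: weight = 221 ÷ 2.2 = 100.4545 kg; height = 63 × 2.54 = 160.02 cm.
Mifflin-St Jeor (male): BMR = 10(100.4545) + 6.25(160.02) − 5(63) + 5 = 1004.5455 + 1000.125 − 315 + 5 = 1694.6705 kcal/day.
TEE = 1694.6705 × 1.55 = 2626.7392 kcal/day.
Carbohydrate energy = 40% × 2626.7392 = 1050.6957 kcal.
Carbohydrate = 1050.6957 ÷ 4 kcal/g = 262.6739 g.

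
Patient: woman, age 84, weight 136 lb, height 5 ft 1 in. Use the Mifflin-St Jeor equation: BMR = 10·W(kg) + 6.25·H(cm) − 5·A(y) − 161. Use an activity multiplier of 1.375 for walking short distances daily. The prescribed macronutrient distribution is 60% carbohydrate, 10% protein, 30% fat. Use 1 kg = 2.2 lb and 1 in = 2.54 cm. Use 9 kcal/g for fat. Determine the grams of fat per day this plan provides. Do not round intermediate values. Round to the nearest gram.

46 g/day

Convert to metric: weight = 136 ÷ 2.2 = 61.8182 kg; height = (5×12 + 1) × 2.54 = 61 × 2.54 = 154.94 cm.
Mifflin-St Jeor (female): BMR = 10(61.8182) + 6.25(154.94) − 5(84) − 161 = 618.1818 + 968.375 − 420 − 161 = 1005.5568 kcal/day.
TEE = 1005.5568 × 1.375 = 1382.6406 kcal/day.
Fat energy = 30% × 1382.6406 = 414.7922 kcal.
Fat = 414.7922 ÷ 9 kcal/g = 46.088 g.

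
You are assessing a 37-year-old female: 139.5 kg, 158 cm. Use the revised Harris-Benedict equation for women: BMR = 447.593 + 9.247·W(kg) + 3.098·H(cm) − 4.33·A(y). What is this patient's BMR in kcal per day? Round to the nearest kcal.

Harris-Benedict: BMR = 447.593 + 9.247(139.5) + 3.098(158) − 4.33(37) = 2066.8235 kcal/day.

2067 kcal per day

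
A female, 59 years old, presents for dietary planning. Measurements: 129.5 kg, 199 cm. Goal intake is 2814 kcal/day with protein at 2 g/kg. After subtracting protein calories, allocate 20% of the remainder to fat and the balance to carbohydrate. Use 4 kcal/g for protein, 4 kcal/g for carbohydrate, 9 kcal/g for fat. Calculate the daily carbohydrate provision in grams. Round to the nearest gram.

Protein = 2 × 129.5 = 259 g → 259 × 4 = 1036 kcal.
Non-protein calories = 2814 − 1036 = 1778 kcal.
Fat: 20% × 1778 = 355.6 kcal; carbohydrate: 1422.4 kcal.
Carbohydrate: 1422.4 kcal ÷ 4 kcal/g = 355.6 g.

356 g/day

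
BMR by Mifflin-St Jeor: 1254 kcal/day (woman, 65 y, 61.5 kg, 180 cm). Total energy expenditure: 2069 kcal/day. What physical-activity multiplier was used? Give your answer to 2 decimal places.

1.65

Activity factor = TEE ÷ BMR = 2069 ÷ 1254 = 1.65.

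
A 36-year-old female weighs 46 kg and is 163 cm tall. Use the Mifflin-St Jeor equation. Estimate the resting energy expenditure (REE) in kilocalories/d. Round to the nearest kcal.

1138 kilocalories/d

Mifflin-St Jeor (female): BMR = 10(46) + 6.25(163) − 5(36) − 161 = 460 + 1018.75 − 180 − 161 = 1137.75 kcal/day.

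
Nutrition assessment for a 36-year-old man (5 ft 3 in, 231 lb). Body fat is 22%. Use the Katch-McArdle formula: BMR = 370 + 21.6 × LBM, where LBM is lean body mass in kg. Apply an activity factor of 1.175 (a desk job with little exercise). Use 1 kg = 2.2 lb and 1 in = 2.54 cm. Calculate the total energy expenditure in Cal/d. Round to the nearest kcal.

Convert to metric: weight = 231 ÷ 2.2 = 105 kg; height = (5×12 + 3) × 2.54 = 63 × 2.54 = 160.02 cm.
LBM = 105 × (1 − 0.22) = 81.9 kg. Katch-McArdle: BMR = 370 + 21.6 × 81.9 = 2139.04 kcal/day.
TEE = BMR × activity factor = 2139.04 × 1.175 = 2513.372 kcal/day.

2513 Cal/d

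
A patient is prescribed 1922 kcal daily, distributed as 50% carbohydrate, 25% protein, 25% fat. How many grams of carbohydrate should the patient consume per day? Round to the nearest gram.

Carbohydrate energy = 50% × 1922 = 961 kcal.
At 4 kcal/g: 961 ÷ 4 = 240.25 g.

240 g/day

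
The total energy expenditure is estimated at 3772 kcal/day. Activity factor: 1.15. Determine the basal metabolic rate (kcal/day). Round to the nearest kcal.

BMR = TEE ÷ activity factor = 3772 ÷ 1.15 = 3280 kcal/day.

3280 kcal/day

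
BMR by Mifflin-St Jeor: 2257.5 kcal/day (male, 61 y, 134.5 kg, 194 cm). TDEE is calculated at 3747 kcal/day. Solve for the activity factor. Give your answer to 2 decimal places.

Activity factor = TEE ÷ BMR = 3747 ÷ 2257.5 = 1.66.

1.66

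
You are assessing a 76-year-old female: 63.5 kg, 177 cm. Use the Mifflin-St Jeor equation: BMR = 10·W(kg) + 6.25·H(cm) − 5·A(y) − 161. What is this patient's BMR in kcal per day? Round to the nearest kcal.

1200 kcal per day

Mifflin-St Jeor (female): BMR = 10(63.5) + 6.25(177) − 5(76) − 161 = 635 + 1106.25 − 380 − 161 = 1200.25 kcal/day.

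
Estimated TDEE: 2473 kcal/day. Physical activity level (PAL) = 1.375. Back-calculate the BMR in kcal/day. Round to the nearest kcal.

BMR = TEE ÷ activity factor = 2473 ÷ 1.375 = 1798.5455 kcal/day.

1799 kcal/day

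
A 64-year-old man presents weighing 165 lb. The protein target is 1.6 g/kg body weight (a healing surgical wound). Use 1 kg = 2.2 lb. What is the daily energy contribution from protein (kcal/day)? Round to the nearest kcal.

Weight in kg = 165 ÷ 2.2 = 75 kg.
Protein = 1.6 g/kg × 75 kg = 120 g/day.
Protein energy = 120 g × 4 kcal/g = 480 kcal/day.

480 kcal/day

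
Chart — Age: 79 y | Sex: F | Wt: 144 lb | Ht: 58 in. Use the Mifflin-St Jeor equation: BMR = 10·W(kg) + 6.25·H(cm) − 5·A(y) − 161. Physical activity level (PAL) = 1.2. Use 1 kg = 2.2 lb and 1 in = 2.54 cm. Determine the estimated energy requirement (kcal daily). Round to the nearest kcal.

1223 kcal daily

Convert to metric: weight = 144 ÷ 2.2 = 65.4545 kg; height = 58 × 2.54 = 147.32 cm.
Mifflin-St Jeor (female): BMR = 10(65.4545) + 6.25(147.32) − 5(79) − 161 = 654.5455 + 920.75 − 395 − 161 = 1019.2955 kcal/day.
TEE = BMR × activity factor = 1019.2955 × 1.2 = 1223.1545 kcal/day.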